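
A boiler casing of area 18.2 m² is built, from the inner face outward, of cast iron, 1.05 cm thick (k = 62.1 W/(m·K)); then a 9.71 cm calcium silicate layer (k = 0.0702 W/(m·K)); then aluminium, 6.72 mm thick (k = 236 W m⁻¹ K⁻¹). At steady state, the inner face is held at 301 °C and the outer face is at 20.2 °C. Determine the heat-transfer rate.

Resistance network (inner→outer):
  R_cast iron = L/(kA) = 0.0105/(62.1·18.2) = 9.290×10^-6 K/W
  R_calcium silicate = L/(kA) = 0.0971/(0.0702·18.2) = 0.07600 K/W
  R_aluminium = L/(kA) = 0.00672/(236·18.2) = 1.565×10^-6 K/W
ΣR = 9.290×10^-6 + 0.07600 + 1.565×10^-6 = 0.07601 K/W
Q = ΔT/ΣR = (301 °C − 20.2 °C)/0.07601 = 3690 W

Q = 3.69 kW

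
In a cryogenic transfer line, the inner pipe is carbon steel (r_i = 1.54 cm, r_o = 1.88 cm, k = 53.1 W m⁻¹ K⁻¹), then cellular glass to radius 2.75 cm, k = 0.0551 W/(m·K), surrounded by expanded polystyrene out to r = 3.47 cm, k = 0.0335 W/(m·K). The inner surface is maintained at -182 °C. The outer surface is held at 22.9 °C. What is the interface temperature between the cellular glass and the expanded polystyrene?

Treat each layer as a resistance in series:
  R'_carbon steel = ln(0.0188/0.0154)/(2πk) = 0.1995/(2π·53.1) = 5.979×10^-4 m·K/W
  R'_cellular glass = ln(0.0275/0.0188)/(2πk) = 0.3803/(2π·0.0551) = 1.099 m·K/W
  R'_expanded polystyrene = ln(0.0347/0.0275)/(2πk) = 0.2326/(2π·0.0335) = 1.105 m·K/W
ΣR = 5.979×10^-4 + 1.099 + 1.105 = 2.205 m·K/W
Q' = ΔT/ΣR = (-182 °C − 22.9 °C)/2.205 = -92.93 W/m
From the inner boundary to the cellular glass/expanded polystyrene interface, ΣR_partial = 1.100 m·K/W.
T_interface = T_in − Q'·ΣR_partial = -182 °C − (-92.93)(1.100) = -79.8 °C

T = -79.8 °C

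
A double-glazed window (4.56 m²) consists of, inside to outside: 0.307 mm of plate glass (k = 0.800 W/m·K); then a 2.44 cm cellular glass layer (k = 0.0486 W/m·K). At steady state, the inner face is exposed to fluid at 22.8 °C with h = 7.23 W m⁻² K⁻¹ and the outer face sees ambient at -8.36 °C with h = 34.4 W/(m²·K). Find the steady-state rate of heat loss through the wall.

Resistance network (inner→outer):
  R_conv,in = 1/(hA) = 1/(7.23·4.56) = 0.03033 K/W
  R_plate glass = L/(kA) = 3.07×10^-4/(0.800·4.56) = 8.416×10^-5 K/W
  R_cellular glass = L/(kA) = 0.0244/(0.0486·4.56) = 0.1101 K/W
  R_conv,out = 1/(hA) = 1/(34.4·4.56) = 0.006375 K/W
ΣR = 0.03033 + 8.416×10^-5 + 0.1101 + 0.006375 = 0.1469 K/W
Q = ΔT/ΣR = (22.8 °C − -8.36 °C)/0.1469 = 212 W

Q = 212 W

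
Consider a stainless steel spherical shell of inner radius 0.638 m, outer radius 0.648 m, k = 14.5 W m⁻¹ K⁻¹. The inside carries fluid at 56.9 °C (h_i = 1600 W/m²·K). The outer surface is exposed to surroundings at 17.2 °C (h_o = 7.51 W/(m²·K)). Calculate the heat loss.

Treat each layer as a resistance in series:
  R_conv,in = 1/(4πr²h) = 1/(4π·0.638²·1600) = 1.222×10^-4 K/W
  R_stainless steel = (1/0.638 − 1/0.648)/(4πk) = 0.02419/(4π·14.5) = 1.327×10^-4 K/W
  R_conv,out = 1/(4πr²h) = 1/(4π·0.648²·7.51) = 0.02523 K/W
ΣR = 1.222×10^-4 + 1.327×10^-4 + 0.02523 = 0.02548 K/W
Q = ΔT/ΣR = (56.9 °C − 17.2 °C)/0.02548 = 1560 W

Q = 1560 W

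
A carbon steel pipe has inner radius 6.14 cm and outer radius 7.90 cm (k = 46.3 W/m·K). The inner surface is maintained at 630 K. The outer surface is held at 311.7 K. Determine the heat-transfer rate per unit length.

Q' = 367 kW/m

Q' = 2πk·ΔT/ln(r₂/r₁) = 2π × 46.3 × 318.3 / ln(0.0790/0.0614) = 3.67×10^5 W/m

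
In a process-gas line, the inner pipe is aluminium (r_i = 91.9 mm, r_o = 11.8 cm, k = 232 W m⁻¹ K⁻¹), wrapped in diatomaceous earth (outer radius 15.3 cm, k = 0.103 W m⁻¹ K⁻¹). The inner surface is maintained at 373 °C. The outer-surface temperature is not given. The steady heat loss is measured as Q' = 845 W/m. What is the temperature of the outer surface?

T_out = 33.7 °C

Series resistances:
  R'_aluminium = ln(0.118/0.0919)/(2πk) = 0.2500/(2π·232) = 1.715×10^-4 m·K/W
  R'_diatomaceous earth = ln(0.153/0.118)/(2πk) = 0.2598/(2π·0.103) = 0.4014 m·K/W
ΣR = 0.4015 m·K/W
ΔT = Q'·ΣR = 845 × 0.4015 = 339.3 K
Heat flows outward, so T_out = T_in − ΔT = 373 − 339.3 = 33.7 °C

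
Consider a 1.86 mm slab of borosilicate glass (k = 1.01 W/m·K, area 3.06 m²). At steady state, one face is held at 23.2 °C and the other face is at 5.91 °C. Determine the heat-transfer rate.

Q = kA·ΔT/L = 1.01 × 3.06 × |23.2 °C − 5.91 °C| / 0.00186 = 28700 W

Q = 28700 W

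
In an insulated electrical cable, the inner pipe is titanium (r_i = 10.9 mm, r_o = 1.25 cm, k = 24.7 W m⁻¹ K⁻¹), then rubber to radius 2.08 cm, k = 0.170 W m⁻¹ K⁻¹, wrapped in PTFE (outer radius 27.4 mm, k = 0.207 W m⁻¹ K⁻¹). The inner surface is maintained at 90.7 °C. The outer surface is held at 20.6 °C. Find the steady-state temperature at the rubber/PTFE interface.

Series thermal resistances, inner to outer:
  R'_titanium = ln(0.0125/0.0109)/(2πk) = 0.1370/(2π·24.7) = 8.825×10^-4 m·K/W
  R'_rubber = ln(0.0208/0.0125)/(2πk) = 0.5092/(2π·0.170) = 0.4767 m·K/W
  R'_PTFE = ln(0.0274/0.0208)/(2πk) = 0.2756/(2π·0.207) = 0.2119 m·K/W
ΣR = 8.825×10^-4 + 0.4767 + 0.2119 = 0.6895 m·K/W
Q' = ΔT/ΣR = (90.7 °C − 20.6 °C)/0.6895 = 101.7 W/m
From the inner boundary to the rubber/PTFE interface, ΣR_partial = 0.4776 m·K/W.
T_interface = T_in − Q'·ΣR_partial = 90.7 °C − (101.7)(0.4776) = 42.1 °C

T = 42.1 °C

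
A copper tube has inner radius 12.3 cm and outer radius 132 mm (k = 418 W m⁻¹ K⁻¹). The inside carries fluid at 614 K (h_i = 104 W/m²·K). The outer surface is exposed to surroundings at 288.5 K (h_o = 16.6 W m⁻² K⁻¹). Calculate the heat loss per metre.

Treat each layer as a resistance in series:
  R'_conv,in = 1/(2πr h) = 1/(2π·0.123·104) = 0.01244 m·K/W
  R'_copper = ln(0.132/0.123)/(2πk) = 0.07062/(2π·418) = 2.689×10^-5 m·K/W
  R'_conv,out = 1/(2πr h) = 1/(2π·0.132·16.6) = 0.07263 m·K/W
ΣR = 0.01244 + 2.689×10^-5 + 0.07263 = 0.08510 m·K/W
Q' = ΔT/ΣR = (614 K − 288.5 K)/0.08510 = 3820 W/m

Q' = 3820 W/m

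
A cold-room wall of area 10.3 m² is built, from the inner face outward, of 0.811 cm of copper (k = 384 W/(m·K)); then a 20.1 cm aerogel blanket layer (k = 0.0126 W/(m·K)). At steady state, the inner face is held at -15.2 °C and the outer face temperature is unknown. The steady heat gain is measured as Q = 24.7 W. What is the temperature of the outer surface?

T_out = 23.1 °C

Series resistances:
  R_copper = L/(kA) = 0.00811/(384·10.3) = 2.050×10^-6 K/W
  R_aerogel blanket = L/(kA) = 0.201/(0.0126·10.3) = 1.549 K/W
ΣR = 1.549 K/W
ΔT = Q·ΣR = 24.7 × 1.549 = 38.26 K
Heat flows inward, so T_out = T_in + ΔT = -15.2 + 38.26 = 23.1 °C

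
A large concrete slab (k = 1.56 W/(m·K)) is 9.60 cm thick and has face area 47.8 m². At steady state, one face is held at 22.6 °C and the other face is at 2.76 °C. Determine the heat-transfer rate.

Q = kA·ΔT/L = 1.56 × 47.8 × |22.6 °C − 2.76 °C| / 0.0960 = 15400 W

Q = 15.4 kW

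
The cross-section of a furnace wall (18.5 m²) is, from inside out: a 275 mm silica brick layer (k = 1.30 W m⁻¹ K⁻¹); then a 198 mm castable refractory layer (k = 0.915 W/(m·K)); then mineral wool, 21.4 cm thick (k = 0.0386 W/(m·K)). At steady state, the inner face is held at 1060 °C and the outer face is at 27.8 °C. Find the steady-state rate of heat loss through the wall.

Q = 3200 W

Treat each layer as a resistance in series:
  R_silica brick = L/(kA) = 0.275/(1.30·18.5) = 0.01143 K/W
  R_castable refractory = L/(kA) = 0.198/(0.915·18.5) = 0.01170 K/W
  R_mineral wool = L/(kA) = 0.214/(0.0386·18.5) = 0.2997 K/W
ΣR = 0.01143 + 0.01170 + 0.2997 = 0.3228 K/W
Q = ΔT/ΣR = (1060 °C − 27.8 °C)/0.3228 = 3200 W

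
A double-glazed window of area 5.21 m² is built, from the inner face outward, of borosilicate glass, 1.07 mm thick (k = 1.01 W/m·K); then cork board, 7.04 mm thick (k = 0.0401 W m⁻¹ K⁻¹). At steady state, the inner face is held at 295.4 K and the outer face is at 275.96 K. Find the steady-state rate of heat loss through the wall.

Q = 573 W

Treat each layer as a resistance in series:
  R_borosilicate glass = L/(kA) = 0.00107/(1.01·5.21) = 2.033×10^-4 K/W
  R_cork board = L/(kA) = 0.00704/(0.0401·5.21) = 0.03370 K/W
ΣR = 2.033×10^-4 + 0.03370 = 0.03390 K/W
Q = ΔT/ΣR = (295.4 K − 275.96 K)/0.03390 = 573 W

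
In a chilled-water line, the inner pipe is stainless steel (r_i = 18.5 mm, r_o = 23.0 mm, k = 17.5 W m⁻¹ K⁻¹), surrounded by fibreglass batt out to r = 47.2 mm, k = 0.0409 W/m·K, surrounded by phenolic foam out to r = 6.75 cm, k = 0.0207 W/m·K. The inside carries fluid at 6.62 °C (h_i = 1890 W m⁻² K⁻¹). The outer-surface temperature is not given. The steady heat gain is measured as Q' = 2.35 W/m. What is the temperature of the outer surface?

T_out = 19.7 °C

Sum the resistances:
  R'_conv,in = 1/(2πr h) = 1/(2π·0.0185·1890) = 0.004552 m·K/W
  R'_stainless steel = ln(0.0230/0.0185)/(2πk) = 0.2177/(2π·17.5) = 0.001980 m·K/W
  R'_fibreglass batt = ln(0.0472/0.0230)/(2πk) = 0.7189/(2π·0.0409) = 2.797 m·K/W
  R'_phenolic foam = ln(0.0675/0.0472)/(2πk) = 0.3577/(2π·0.0207) = 2.750 m·K/W
ΣR = 5.554 m·K/W
ΔT = Q'·ΣR = 2.35 × 5.554 = 13.05 K
Heat flows inward, so T_out = T_in + ΔT = 6.62 + 13.05 = 19.7 °C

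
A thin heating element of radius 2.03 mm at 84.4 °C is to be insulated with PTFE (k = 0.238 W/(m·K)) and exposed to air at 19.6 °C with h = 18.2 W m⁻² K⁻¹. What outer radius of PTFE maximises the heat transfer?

For a cylinder, r_cr = k_ins/h = 0.238/18.2 = 0.0131 m = 1.31 cm

r_cr = 1.31 cm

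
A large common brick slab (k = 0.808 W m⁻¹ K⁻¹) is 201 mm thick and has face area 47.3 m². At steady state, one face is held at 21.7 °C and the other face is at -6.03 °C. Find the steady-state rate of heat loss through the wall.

Q = 5.27 kW

Q = kA·ΔT/L = 0.808 × 47.3 × |21.7 °C − -6.03 °C| / 0.201 = 5270 W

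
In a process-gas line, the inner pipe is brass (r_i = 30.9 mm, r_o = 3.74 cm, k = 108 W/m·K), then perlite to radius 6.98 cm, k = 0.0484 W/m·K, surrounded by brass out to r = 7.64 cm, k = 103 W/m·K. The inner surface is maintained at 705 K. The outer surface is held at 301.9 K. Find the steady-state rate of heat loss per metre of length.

Q' = 196 W/m

Resistance network (inner→outer):
  R'_brass = ln(0.0374/0.0309)/(2πk) = 0.1909/(2π·108) = 2.813×10^-4 m·K/W
  R'_perlite = ln(0.0698/0.0374)/(2πk) = 0.6240/(2π·0.0484) = 2.052 m·K/W
  R'_brass = ln(0.0764/0.0698)/(2πk) = 0.09035/(2π·103) = 1.396×10^-4 m·K/W
ΣR = 2.813×10^-4 + 2.052 + 1.396×10^-4 = 2.052 m·K/W
Q' = ΔT/ΣR = (705 K − 301.9 K)/2.052 = 196 W/m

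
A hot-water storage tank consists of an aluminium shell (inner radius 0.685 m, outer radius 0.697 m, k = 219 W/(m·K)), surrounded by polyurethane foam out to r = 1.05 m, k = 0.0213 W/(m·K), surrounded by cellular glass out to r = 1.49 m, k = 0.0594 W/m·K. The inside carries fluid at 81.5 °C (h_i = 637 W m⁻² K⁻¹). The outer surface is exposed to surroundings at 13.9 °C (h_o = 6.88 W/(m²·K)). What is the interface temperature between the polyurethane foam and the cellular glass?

Treat each layer as a resistance in series:
  R_conv,in = 1/(4πr²h) = 1/(4π·0.685²·637) = 2.662×10^-4 K/W
  R_aluminium = (1/0.685 − 1/0.697)/(4πk) = 0.02513/(4π·219) = 9.133×10^-6 K/W
  R_polyurethane foam = (1/0.697 − 1/1.05)/(4πk) = 0.4823/(4π·0.0213) = 1.802 K/W
  R_cellular glass = (1/1.05 − 1/1.49)/(4πk) = 0.2812/(4π·0.0594) = 0.3768 K/W
  R_conv,out = 1/(4πr²h) = 1/(4π·1.49²·6.88) = 0.005210 K/W
ΣR = 2.662×10^-4 + 9.133×10^-6 + 1.802 + 0.3768 + 0.005210 = 2.184 K/W
Q = ΔT/ΣR = (81.5 °C − 13.9 °C)/2.184 = 30.95 W
From the inner boundary to the polyurethane foam/cellular glass interface, ΣR_partial = 1.802 K/W.
T_interface = T_in − Q·ΣR_partial = 81.5 °C − (30.95)(1.802) = 25.7 °C

T = 25.7 °C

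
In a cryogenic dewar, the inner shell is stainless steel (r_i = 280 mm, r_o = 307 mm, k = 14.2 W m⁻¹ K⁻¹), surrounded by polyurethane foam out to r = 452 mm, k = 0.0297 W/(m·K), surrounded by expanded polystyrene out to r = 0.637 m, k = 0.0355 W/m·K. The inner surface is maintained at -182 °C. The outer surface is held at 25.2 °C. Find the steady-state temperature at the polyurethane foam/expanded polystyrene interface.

T = -45.2 °C

Resistance network (inner→outer):
  R_stainless steel = (1/0.280 − 1/0.307)/(4πk) = 0.3141/(4π·14.2) = 0.001760 K/W
  R_polyurethane foam = (1/0.307 − 1/0.452)/(4πk) = 1.045/(4π·0.0297) = 2.800 K/W
  R_expanded polystyrene = (1/0.452 − 1/0.637)/(4πk) = 0.6425/(4π·0.0355) = 1.440 K/W
ΣR = 0.001760 + 2.800 + 1.440 = 4.242 K/W
Q = ΔT/ΣR = (-182 °C − 25.2 °C)/4.242 = -48.84 W
From the inner boundary to the polyurethane foam/expanded polystyrene interface, ΣR_partial = 2.802 K/W.
T_interface = T_in − Q·ΣR_partial = -182 °C − (-48.84)(2.802) = -45.2 °C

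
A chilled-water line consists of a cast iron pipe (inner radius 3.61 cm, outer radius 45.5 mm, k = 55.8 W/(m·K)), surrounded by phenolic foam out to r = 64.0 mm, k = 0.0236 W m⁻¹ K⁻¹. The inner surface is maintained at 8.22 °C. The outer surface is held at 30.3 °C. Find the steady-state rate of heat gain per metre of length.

Q' = 9.59 W/m

Series thermal resistances, inner to outer:
  R'_cast iron = ln(0.0455/0.0361)/(2πk) = 0.2314/(2π·55.8) = 6.601×10^-4 m·K/W
  R'_phenolic foam = ln(0.0640/0.0455)/(2πk) = 0.3412/(2π·0.0236) = 2.301 m·K/W
ΣR = 6.601×10^-4 + 2.301 = 2.302 m·K/W
Q' = ΔT/ΣR = (8.22 °C − 30.3 °C)/2.302 = -9.59 W/m
(Negative Q' ⇒ heat flows inward; heat gain = 9.59 W/m.)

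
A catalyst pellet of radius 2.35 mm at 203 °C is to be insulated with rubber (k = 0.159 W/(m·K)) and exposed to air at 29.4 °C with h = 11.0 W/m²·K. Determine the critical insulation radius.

r_cr = 2.89 cm

For a sphere, r_cr = 2k_ins/h = 2·0.159/11.0 = 0.0289 m = 2.89 cm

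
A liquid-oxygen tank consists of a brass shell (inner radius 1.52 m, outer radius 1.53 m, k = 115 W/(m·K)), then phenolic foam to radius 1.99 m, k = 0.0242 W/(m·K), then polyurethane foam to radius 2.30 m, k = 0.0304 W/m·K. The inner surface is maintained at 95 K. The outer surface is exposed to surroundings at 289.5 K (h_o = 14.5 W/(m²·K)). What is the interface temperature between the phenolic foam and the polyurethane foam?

Resistance network (inner→outer):
  R_brass = (1/1.52 − 1/1.53)/(4πk) = 0.004300/(4π·115) = 2.975×10^-6 K/W
  R_phenolic foam = (1/1.53 − 1/1.99)/(4πk) = 0.1511/(4π·0.0242) = 0.4968 K/W
  R_polyurethane foam = (1/1.99 − 1/2.30)/(4πk) = 0.06773/(4π·0.0304) = 0.1773 K/W
  R_conv,out = 1/(4πr²h) = 1/(4π·2.30²·14.5) = 0.001037 K/W
ΣR = 2.975×10^-6 + 0.4968 + 0.1773 + 0.001037 = 0.6751 K/W
Q = ΔT/ΣR = (95 K − 289.5 K)/0.6751 = -288.1 W
From the inner boundary to the phenolic foam/polyurethane foam interface, ΣR_partial = 0.4968 K/W.
T_interface = T_in − Q·ΣR_partial = 95 K − (-288.1)(0.4968) = 238.1 K

T = 238.1 K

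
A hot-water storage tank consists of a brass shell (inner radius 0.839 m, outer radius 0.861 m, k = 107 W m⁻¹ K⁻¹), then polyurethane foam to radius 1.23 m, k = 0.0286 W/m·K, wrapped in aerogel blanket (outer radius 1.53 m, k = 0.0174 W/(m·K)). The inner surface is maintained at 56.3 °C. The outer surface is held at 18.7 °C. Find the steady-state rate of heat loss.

Resistance network (inner→outer):
  R_brass = (1/0.839 − 1/0.861)/(4πk) = 0.03045/(4π·107) = 2.265×10^-5 K/W
  R_polyurethane foam = (1/0.861 − 1/1.23)/(4πk) = 0.3484/(4π·0.0286) = 0.9695 K/W
  R_aerogel blanket = (1/1.23 − 1/1.53)/(4πk) = 0.1594/(4π·0.0174) = 0.7291 K/W
ΣR = 2.265×10^-5 + 0.9695 + 0.7291 = 1.699 K/W
Q = ΔT/ΣR = (56.3 °C − 18.7 °C)/1.699 = 22.1 W

Q = 22.1 W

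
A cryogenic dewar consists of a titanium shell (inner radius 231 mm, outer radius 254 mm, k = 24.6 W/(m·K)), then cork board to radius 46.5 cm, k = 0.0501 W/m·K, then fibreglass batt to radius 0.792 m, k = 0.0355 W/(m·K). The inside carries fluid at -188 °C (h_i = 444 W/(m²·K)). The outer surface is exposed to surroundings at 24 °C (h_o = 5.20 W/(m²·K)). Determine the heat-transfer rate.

Series thermal resistances, inner to outer:
  R_conv,in = 1/(4πr²h) = 1/(4π·0.231²·444) = 0.003359 K/W
  R_titanium = (1/0.231 − 1/0.254)/(4πk) = 0.3920/(4π·24.6) = 0.001268 K/W
  R_cork board = (1/0.254 − 1/0.465)/(4πk) = 1.786/(4π·0.0501) = 2.838 K/W
  R_fibreglass batt = (1/0.465 − 1/0.792)/(4πk) = 0.8879/(4π·0.0355) = 1.990 K/W
  R_conv,out = 1/(4πr²h) = 1/(4π·0.792²·5.20) = 0.02440 K/W
ΣR = 0.003359 + 0.001268 + 2.838 + 1.990 + 0.02440 = 4.857 K/W
Q = ΔT/ΣR = (-188 °C − 24 °C)/4.857 = -43.6 W
(Negative Q ⇒ heat flows inward; heat gain = 43.6 W.)

Q = 43.6 W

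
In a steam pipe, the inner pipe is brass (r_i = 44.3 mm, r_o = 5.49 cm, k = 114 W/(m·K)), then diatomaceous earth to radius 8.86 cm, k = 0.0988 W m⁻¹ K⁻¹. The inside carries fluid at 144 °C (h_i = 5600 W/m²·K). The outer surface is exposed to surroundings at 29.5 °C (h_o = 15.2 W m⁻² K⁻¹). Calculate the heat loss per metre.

Resistance network (inner→outer):
  R'_conv,in = 1/(2πr h) = 1/(2π·0.0443·5600) = 6.415×10^-4 m·K/W
  R'_brass = ln(0.0549/0.0443)/(2πk) = 0.2145/(2π·114) = 2.995×10^-4 m·K/W
  R'_diatomaceous earth = ln(0.0886/0.0549)/(2πk) = 0.4786/(2π·0.0988) = 0.7710 m·K/W
  R'_conv,out = 1/(2πr h) = 1/(2π·0.0886·15.2) = 0.1182 m·K/W
ΣR = 6.415×10^-4 + 2.995×10^-4 + 0.7710 + 0.1182 = 0.8901 m·K/W
Q' = ΔT/ΣR = (144 °C − 29.5 °C)/0.8901 = 129 W/m

Q' = 129 W/m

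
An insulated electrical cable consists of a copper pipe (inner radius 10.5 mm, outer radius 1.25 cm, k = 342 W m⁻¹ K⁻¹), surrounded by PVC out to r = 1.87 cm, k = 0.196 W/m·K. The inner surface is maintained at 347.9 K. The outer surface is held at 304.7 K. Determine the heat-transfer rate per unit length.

Treat each layer as a resistance in series:
  R'_copper = ln(0.0125/0.0105)/(2πk) = 0.1744/(2π·342) = 8.114×10^-5 m·K/W
  R'_PVC = ln(0.0187/0.0125)/(2πk) = 0.4028/(2π·0.196) = 0.3271 m·K/W
ΣR = 8.114×10^-5 + 0.3271 = 0.3272 m·K/W
Q' = ΔT/ΣR = (347.9 K − 304.7 K)/0.3272 = 132 W/m

Q' = 132 W/m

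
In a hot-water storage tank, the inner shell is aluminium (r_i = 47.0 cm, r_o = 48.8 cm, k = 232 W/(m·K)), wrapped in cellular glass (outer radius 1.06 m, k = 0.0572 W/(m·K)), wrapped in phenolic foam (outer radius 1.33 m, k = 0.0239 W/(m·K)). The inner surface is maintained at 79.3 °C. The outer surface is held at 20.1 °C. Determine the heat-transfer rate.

Q = 27.2 W

Series thermal resistances, inner to outer:
  R_aluminium = (1/0.470 − 1/0.488)/(4πk) = 0.07848/(4π·232) = 2.692×10^-5 K/W
  R_cellular glass = (1/0.488 − 1/1.06)/(4πk) = 1.106/(4π·0.0572) = 1.538 K/W
  R_phenolic foam = (1/1.06 − 1/1.33)/(4πk) = 0.1915/(4π·0.0239) = 0.6377 K/W
ΣR = 2.692×10^-5 + 1.538 + 0.6377 = 2.176 K/W
Q = ΔT/ΣR = (79.3 °C − 20.1 °C)/2.176 = 27.2 W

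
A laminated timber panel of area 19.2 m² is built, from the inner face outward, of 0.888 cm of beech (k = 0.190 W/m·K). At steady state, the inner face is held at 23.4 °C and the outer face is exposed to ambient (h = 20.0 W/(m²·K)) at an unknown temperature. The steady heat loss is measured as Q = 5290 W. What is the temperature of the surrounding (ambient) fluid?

T_out = -3.25 °C

Sum the resistances:
  R_beech = L/(kA) = 0.00888/(0.190·19.2) = 0.002434 K/W
  R_conv,out = 1/(hA) = 1/(20.0·19.2) = 0.002604 K/W
ΣR = 0.005038 K/W
ΔT = Q·ΣR = 5290 × 0.005038 = 26.65 K
Heat flows outward, so T_out = T_in − ΔT = 23.4 − 26.65 = -3.25 °C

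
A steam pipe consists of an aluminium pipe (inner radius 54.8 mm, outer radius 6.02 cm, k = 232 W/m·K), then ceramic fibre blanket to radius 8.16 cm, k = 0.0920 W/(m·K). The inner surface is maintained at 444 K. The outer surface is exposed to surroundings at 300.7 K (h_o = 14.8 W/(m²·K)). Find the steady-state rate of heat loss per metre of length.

Treat each layer as a resistance in series:
  R'_aluminium = ln(0.0602/0.0548)/(2πk) = 0.09398/(2π·232) = 6.447×10^-5 m·K/W
  R'_ceramic fibre blanket = ln(0.0816/0.0602)/(2πk) = 0.3042/(2π·0.0920) = 0.5262 m·K/W
  R'_conv,out = 1/(2πr h) = 1/(2π·0.0816·14.8) = 0.1318 m·K/W
ΣR = 6.447×10^-5 + 0.5262 + 0.1318 = 0.6581 m·K/W
Q' = ΔT/ΣR = (444 K − 300.7 K)/0.6581 = 218 W/m

Q' = 218 W/m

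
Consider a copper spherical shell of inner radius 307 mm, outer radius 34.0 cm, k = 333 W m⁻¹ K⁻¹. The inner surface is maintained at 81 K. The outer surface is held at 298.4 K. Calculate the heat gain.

Q = 2880 kW

Q = 4πk·ΔT/(1/r₁ − 1/r₂) = 4π × 333 × 217.4 / (1/0.307 − 1/0.340) = 2.88×10^6 W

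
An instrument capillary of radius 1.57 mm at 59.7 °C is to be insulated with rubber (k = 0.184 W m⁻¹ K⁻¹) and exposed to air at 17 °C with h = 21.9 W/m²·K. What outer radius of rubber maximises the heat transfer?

For a cylinder, r_cr = k_ins/h = 0.184/21.9 = 0.00840 m = 0.840 cm

r_cr = 0.840 cm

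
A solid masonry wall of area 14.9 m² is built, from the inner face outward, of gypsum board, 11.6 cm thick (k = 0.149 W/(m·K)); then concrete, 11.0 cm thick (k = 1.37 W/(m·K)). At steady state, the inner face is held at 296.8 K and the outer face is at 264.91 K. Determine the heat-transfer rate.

Q = 553 W

Resistance network (inner→outer):
  R_gypsum board = L/(kA) = 0.116/(0.149·14.9) = 0.05225 K/W
  R_concrete = L/(kA) = 0.110/(1.37·14.9) = 0.005389 K/W
ΣR = 0.05225 + 0.005389 = 0.05764 K/W
Q = ΔT/ΣR = (296.8 K − 264.91 K)/0.05764 = 553 W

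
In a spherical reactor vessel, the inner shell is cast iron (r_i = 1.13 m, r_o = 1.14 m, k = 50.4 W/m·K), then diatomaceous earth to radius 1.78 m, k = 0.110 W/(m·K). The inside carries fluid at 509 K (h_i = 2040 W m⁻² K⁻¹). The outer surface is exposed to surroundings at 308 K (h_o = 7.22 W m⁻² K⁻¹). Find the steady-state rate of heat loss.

Series thermal resistances, inner to outer:
  R_conv,in = 1/(4πr²h) = 1/(4π·1.13²·2040) = 3.055×10^-5 K/W
  R_cast iron = (1/1.13 − 1/1.14)/(4πk) = 0.007763/(4π·50.4) = 1.226×10^-5 K/W
  R_diatomaceous earth = (1/1.14 − 1/1.78)/(4πk) = 0.3154/(4π·0.110) = 0.2282 K/W
  R_conv,out = 1/(4πr²h) = 1/(4π·1.78²·7.22) = 0.003479 K/W
ΣR = 3.055×10^-5 + 1.226×10^-5 + 0.2282 + 0.003479 = 0.2317 K/W
Q = ΔT/ΣR = (509 K − 308 K)/0.2317 = 868 W

Q = 868 W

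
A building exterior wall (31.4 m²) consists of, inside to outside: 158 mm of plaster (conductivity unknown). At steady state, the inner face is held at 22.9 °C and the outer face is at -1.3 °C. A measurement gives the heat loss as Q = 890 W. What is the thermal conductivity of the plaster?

k = 0.185 W/m·K

ΣR = ΔT/Q = |22.9 − -1.3|/890 = 0.02719 K/W
L/(kA) = 0.02719 ⇒ k = 0.158/(0.02719·31.4) = 0.185 W/m·K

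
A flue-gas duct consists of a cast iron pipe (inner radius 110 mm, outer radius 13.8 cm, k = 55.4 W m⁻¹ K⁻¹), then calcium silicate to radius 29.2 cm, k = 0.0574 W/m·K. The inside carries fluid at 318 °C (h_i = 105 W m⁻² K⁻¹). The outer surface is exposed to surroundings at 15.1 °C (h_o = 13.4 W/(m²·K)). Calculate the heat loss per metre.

Resistance network (inner→outer):
  R'_conv,in = 1/(2πr h) = 1/(2π·0.110·105) = 0.01378 m·K/W
  R'_cast iron = ln(0.138/0.110)/(2πk) = 0.2268/(2π·55.4) = 6.515×10^-4 m·K/W
  R'_calcium silicate = ln(0.292/0.138)/(2πk) = 0.7495/(2π·0.0574) = 2.078 m·K/W
  R'_conv,out = 1/(2πr h) = 1/(2π·0.292·13.4) = 0.04068 m·K/W
ΣR = 0.01378 + 6.515×10^-4 + 2.078 + 0.04068 = 2.133 m·K/W
Q' = ΔT/ΣR = (318 °C − 15.1 °C)/2.133 = 142 W/m

Q' = 142 W/m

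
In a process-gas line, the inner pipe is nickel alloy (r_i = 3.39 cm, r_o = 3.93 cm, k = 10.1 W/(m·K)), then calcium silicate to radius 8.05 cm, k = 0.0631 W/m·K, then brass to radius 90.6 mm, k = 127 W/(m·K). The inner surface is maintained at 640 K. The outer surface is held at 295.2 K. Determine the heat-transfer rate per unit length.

Q' = 190 W/m

Series thermal resistances, inner to outer:
  R'_nickel alloy = ln(0.0393/0.0339)/(2πk) = 0.1478/(2π·10.1) = 0.002329 m·K/W
  R'_calcium silicate = ln(0.0805/0.0393)/(2πk) = 0.7170/(2π·0.0631) = 1.809 m·K/W
  R'_brass = ln(0.0906/0.0805)/(2πk) = 0.1182/(2π·127) = 1.481×10^-4 m·K/W
ΣR = 0.002329 + 1.809 + 1.481×10^-4 = 1.811 m·K/W
Q' = ΔT/ΣR = (640 K − 295.2 K)/1.811 = 190 W/m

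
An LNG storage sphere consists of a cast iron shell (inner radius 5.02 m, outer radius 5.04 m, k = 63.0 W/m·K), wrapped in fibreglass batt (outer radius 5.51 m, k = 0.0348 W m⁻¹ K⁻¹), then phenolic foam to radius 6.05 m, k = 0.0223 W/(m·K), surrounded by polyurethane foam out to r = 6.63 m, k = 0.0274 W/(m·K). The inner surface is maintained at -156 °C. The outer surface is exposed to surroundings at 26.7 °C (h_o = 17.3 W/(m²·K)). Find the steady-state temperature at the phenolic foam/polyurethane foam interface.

Treat each layer as a resistance in series:
  R_cast iron = (1/5.02 − 1/5.04)/(4πk) = 7.905×10^-4/(4π·63.0) = 9.985×10^-7 K/W
  R_fibreglass batt = (1/5.04 − 1/5.51)/(4πk) = 0.01692/(4π·0.0348) = 0.03870 K/W
  R_phenolic foam = (1/5.51 − 1/6.05)/(4πk) = 0.01620/(4π·0.0223) = 0.05781 K/W
  R_polyurethane foam = (1/6.05 − 1/6.63)/(4πk) = 0.01446/(4π·0.0274) = 0.04200 K/W
  R_conv,out = 1/(4πr²h) = 1/(4π·6.63²·17.3) = 1.046×10^-4 K/W
ΣR = 9.985×10^-7 + 0.03870 + 0.05781 + 0.04200 + 1.046×10^-4 = 0.1386 K/W
Q = ΔT/ΣR = (-156 °C − 26.7 °C)/0.1386 = -1318 W
From the inner boundary to the phenolic foam/polyurethane foam interface, ΣR_partial = 0.09651 K/W.
T_interface = T_in − Q·ΣR_partial = -156 °C − (-1318)(0.09651) = -28.8 °C

T = -28.8 °C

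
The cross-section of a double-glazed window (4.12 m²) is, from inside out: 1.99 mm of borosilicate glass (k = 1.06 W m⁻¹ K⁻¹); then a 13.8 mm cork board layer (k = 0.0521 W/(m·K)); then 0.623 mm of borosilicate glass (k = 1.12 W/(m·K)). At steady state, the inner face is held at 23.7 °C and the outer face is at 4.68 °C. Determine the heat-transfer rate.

Q = 293 W

Treat each layer as a resistance in series:
  R_borosilicate glass = L/(kA) = 0.00199/(1.06·4.12) = 4.557×10^-4 K/W
  R_cork board = L/(kA) = 0.0138/(0.0521·4.12) = 0.06429 K/W
  R_borosilicate glass = L/(kA) = 6.23×10^-4/(1.12·4.12) = 1.350×10^-4 K/W
ΣR = 4.557×10^-4 + 0.06429 + 1.350×10^-4 = 0.06488 K/W
Q = ΔT/ΣR = (23.7 °C − 4.68 °C)/0.06488 = 293 W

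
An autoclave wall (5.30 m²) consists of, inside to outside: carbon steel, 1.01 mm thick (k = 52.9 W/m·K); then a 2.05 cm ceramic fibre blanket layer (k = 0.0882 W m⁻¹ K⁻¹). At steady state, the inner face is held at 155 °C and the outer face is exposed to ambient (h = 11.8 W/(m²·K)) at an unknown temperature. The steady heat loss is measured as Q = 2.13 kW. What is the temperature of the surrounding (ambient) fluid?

T_out = 27.5 °C

Sum the resistances:
  R_carbon steel = L/(kA) = 0.00101/(52.9·5.30) = 3.602×10^-6 K/W
  R_ceramic fibre blanket = L/(kA) = 0.0205/(0.0882·5.30) = 0.04385 K/W
  R_conv,out = 1/(hA) = 1/(11.8·5.30) = 0.01599 K/W
ΣR = 0.05985 K/W
ΔT = Q·ΣR = 2130 × 0.05985 = 127.5 K
Heat flows outward, so T_out = T_in − ΔT = 155 − 127.5 = 27.5 °C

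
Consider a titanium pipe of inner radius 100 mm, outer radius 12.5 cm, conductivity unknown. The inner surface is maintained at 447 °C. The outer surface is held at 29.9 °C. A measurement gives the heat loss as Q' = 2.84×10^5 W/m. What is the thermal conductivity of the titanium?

k = 24.2 W/m·K

ΣR = ΔT/Q' = |447 − 29.9|/2.84×10^5 = 0.001469 m·K/W
ln(r₂/r₁)/(2πk) = 0.001469 ⇒ k = 0.2231/(2π·0.001469) = 24.2 W/m·K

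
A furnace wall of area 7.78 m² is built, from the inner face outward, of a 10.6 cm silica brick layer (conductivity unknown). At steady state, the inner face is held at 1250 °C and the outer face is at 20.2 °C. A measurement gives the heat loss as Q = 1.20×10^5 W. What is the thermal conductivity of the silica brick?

ΣR = ΔT/Q = |1250 − 20.2|/1.20×10^5 = 0.01025 K/W
L/(kA) = 0.01025 ⇒ k = 0.106/(0.01025·7.78) = 1.33 W/m·K

k = 1.33 W/m·K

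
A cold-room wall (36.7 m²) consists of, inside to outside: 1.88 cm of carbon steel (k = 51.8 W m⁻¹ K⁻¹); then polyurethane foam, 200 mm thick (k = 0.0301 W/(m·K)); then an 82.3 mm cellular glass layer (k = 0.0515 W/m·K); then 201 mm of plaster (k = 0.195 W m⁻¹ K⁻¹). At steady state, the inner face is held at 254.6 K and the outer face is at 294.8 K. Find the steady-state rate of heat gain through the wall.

Q = 159 W

Resistance network (inner→outer):
  R_carbon steel = L/(kA) = 0.0188/(51.8·36.7) = 9.889×10^-6 K/W
  R_polyurethane foam = L/(kA) = 0.200/(0.0301·36.7) = 0.1810 K/W
  R_cellular glass = L/(kA) = 0.0823/(0.0515·36.7) = 0.04354 K/W
  R_plaster = L/(kA) = 0.201/(0.195·36.7) = 0.02809 K/W
ΣR = 9.889×10^-6 + 0.1810 + 0.04354 + 0.02809 = 0.2526 K/W
Q = ΔT/ΣR = (254.6 K − 294.8 K)/0.2526 = -159 W
(Negative Q ⇒ heat flows inward; heat gain = 159 W.)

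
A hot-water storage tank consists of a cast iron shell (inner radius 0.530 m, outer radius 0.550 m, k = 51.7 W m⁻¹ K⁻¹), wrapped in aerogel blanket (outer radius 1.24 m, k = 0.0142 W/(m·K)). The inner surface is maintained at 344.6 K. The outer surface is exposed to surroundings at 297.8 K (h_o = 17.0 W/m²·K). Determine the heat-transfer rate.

Resistance network (inner→outer):
  R_cast iron = (1/0.530 − 1/0.550)/(4πk) = 0.06861/(4π·51.7) = 1.056×10^-4 K/W
  R_aerogel blanket = (1/0.550 − 1/1.24)/(4πk) = 1.012/(4π·0.0142) = 5.670 K/W
  R_conv,out = 1/(4πr²h) = 1/(4π·1.24²·17.0) = 0.003044 K/W
ΣR = 1.056×10^-4 + 5.670 + 0.003044 = 5.673 K/W
Q = ΔT/ΣR = (344.6 K − 297.8 K)/5.673 = 8.25 W

Q = 8.25 W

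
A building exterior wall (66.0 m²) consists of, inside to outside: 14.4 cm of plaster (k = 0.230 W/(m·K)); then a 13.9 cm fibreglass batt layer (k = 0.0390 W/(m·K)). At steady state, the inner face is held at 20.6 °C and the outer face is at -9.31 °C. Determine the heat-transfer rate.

Q = 471 W

Treat each layer as a resistance in series:
  R_plaster = L/(kA) = 0.144/(0.230·66.0) = 0.009486 K/W
  R_fibreglass batt = L/(kA) = 0.139/(0.0390·66.0) = 0.05400 K/W
ΣR = 0.009486 + 0.05400 = 0.06349 K/W
Q = ΔT/ΣR = (20.6 °C − -9.31 °C)/0.06349 = 471 W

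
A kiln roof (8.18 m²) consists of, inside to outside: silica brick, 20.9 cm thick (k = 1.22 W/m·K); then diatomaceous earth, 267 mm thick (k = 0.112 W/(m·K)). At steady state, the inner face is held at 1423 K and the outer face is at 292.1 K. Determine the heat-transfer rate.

Resistance network (inner→outer):
  R_silica brick = L/(kA) = 0.209/(1.22·8.18) = 0.02094 K/W
  R_diatomaceous earth = L/(kA) = 0.267/(0.112·8.18) = 0.2914 K/W
ΣR = 0.02094 + 0.2914 = 0.3123 K/W
Q = ΔT/ΣR = (1423 K − 292.1 K)/0.3123 = 3620 W

Q = 3620 W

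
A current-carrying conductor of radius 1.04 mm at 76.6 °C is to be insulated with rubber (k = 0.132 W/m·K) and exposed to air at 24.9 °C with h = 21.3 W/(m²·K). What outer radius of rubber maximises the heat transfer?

r_cr = 0.620 cm

For a cylinder, r_cr = k_ins/h = 0.132/21.3 = 0.00620 m = 0.620 cm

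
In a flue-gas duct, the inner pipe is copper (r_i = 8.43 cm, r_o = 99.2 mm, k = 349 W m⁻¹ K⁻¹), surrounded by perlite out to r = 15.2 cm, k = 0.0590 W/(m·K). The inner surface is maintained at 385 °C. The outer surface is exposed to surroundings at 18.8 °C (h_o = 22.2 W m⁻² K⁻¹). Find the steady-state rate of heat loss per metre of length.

Q' = 306 W/m

Series thermal resistances, inner to outer:
  R'_copper = ln(0.0992/0.0843)/(2πk) = 0.1628/(2π·349) = 7.422×10^-5 m·K/W
  R'_perlite = ln(0.152/0.0992)/(2πk) = 0.4267/(2π·0.0590) = 1.151 m·K/W
  R'_conv,out = 1/(2πr h) = 1/(2π·0.152·22.2) = 0.04717 m·K/W
ΣR = 7.422×10^-5 + 1.151 + 0.04717 = 1.198 m·K/W
Q' = ΔT/ΣR = (385 °C − 18.8 °C)/1.198 = 306 W/m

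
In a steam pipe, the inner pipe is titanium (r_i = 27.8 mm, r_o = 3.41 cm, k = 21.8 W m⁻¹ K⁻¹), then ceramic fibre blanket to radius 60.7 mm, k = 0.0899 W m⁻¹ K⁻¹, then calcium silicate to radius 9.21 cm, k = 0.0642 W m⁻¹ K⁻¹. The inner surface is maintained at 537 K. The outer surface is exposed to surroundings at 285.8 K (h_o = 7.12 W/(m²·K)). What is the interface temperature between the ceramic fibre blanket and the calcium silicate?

T = 425 K

Resistance network (inner→outer):
  R'_titanium = ln(0.0341/0.0278)/(2πk) = 0.2043/(2π·21.8) = 0.001491 m·K/W
  R'_ceramic fibre blanket = ln(0.0607/0.0341)/(2πk) = 0.5766/(2π·0.0899) = 1.021 m·K/W
  R'_calcium silicate = ln(0.0921/0.0607)/(2πk) = 0.4169/(2π·0.0642) = 1.034 m·K/W
  R'_conv,out = 1/(2πr h) = 1/(2π·0.0921·7.12) = 0.2427 m·K/W
ΣR = 0.001491 + 1.021 + 1.034 + 0.2427 = 2.299 m·K/W
Q' = ΔT/ΣR = (537 K − 285.8 K)/2.299 = 109.3 W/m
From the inner boundary to the ceramic fibre blanket/calcium silicate interface, ΣR_partial = 1.022 m·K/W.
T_interface = T_in − Q'·ΣR_partial = 537 K − (109.3)(1.022) = 425 K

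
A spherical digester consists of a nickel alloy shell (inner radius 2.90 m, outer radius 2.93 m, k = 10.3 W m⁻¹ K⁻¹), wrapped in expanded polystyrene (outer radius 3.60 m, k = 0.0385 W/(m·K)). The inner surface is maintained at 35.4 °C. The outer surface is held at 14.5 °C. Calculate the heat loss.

Series thermal resistances, inner to outer:
  R_nickel alloy = (1/2.90 − 1/2.93)/(4πk) = 0.003531/(4π·10.3) = 2.728×10^-5 K/W
  R_expanded polystyrene = (1/2.93 − 1/3.60)/(4πk) = 0.06352/(4π·0.0385) = 0.1313 K/W
ΣR = 2.728×10^-5 + 0.1313 = 0.1313 K/W
Q = ΔT/ΣR = (35.4 °C − 14.5 °C)/0.1313 = 159 W

Q = 159 W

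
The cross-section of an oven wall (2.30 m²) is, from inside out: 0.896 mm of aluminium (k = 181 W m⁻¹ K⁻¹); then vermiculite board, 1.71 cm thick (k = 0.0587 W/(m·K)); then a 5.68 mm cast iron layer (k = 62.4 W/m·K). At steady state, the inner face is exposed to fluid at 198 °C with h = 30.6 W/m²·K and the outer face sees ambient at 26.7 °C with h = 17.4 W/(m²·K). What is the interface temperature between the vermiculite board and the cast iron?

Resistance network (inner→outer):
  R_conv,in = 1/(hA) = 1/(30.6·2.30) = 0.01421 K/W
  R_aluminium = L/(kA) = 8.96×10^-4/(181·2.30) = 2.152×10^-6 K/W
  R_vermiculite board = L/(kA) = 0.0171/(0.0587·2.30) = 0.1267 K/W
  R_cast iron = L/(kA) = 0.00568/(62.4·2.30) = 3.958×10^-5 K/W
  R_conv,out = 1/(hA) = 1/(17.4·2.30) = 0.02499 K/W
ΣR = 0.01421 + 2.152×10^-6 + 0.1267 + 3.958×10^-5 + 0.02499 = 0.1659 K/W
Q = ΔT/ΣR = (198 °C − 26.7 °C)/0.1659 = 1033 W
From the inner boundary to the vermiculite board/cast iron interface, ΣR_partial = 0.1409 K/W.
T_interface = T_in − Q·ΣR_partial = 198 °C − (1033)(0.1409) = 52.5 °C

T = 52.5 °C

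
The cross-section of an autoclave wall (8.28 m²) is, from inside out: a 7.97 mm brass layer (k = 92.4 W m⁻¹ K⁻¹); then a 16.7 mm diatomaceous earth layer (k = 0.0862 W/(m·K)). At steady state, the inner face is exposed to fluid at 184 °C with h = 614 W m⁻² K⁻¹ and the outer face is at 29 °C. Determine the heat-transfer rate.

Series thermal resistances, inner to outer:
  R_conv,in = 1/(hA) = 1/(614·8.28) = 1.967×10^-4 K/W
  R_brass = L/(kA) = 0.00797/(92.4·8.28) = 1.042×10^-5 K/W
  R_diatomaceous earth = L/(kA) = 0.0167/(0.0862·8.28) = 0.02340 K/W
ΣR = 1.967×10^-4 + 1.042×10^-5 + 0.02340 = 0.02361 K/W
Q = ΔT/ΣR = (184 °C − 29 °C)/0.02361 = 6570 W

Q = 6570 W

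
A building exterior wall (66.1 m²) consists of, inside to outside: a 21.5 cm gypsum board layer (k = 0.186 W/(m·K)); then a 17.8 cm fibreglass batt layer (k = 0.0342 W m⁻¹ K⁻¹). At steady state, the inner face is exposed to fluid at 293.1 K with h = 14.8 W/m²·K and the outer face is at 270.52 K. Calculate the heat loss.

Q = 232 W

Resistance network (inner→outer):
  R_conv,in = 1/(hA) = 1/(14.8·66.1) = 0.001022 K/W
  R_gypsum board = L/(kA) = 0.215/(0.186·66.1) = 0.01749 K/W
  R_fibreglass batt = L/(kA) = 0.178/(0.0342·66.1) = 0.07874 K/W
ΣR = 0.001022 + 0.01749 + 0.07874 = 0.09725 K/W
Q = ΔT/ΣR = (293.1 K − 270.52 K)/0.09725 = 232 W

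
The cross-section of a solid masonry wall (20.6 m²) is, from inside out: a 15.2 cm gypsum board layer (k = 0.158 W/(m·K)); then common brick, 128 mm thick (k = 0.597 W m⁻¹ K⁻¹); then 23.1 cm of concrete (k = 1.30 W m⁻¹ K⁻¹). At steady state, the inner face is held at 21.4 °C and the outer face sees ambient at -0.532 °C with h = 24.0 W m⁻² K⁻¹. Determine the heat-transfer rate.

Q = 324 W

Resistance network (inner→outer):
  R_gypsum board = L/(kA) = 0.152/(0.158·20.6) = 0.04670 K/W
  R_common brick = L/(kA) = 0.128/(0.597·20.6) = 0.01041 K/W
  R_concrete = L/(kA) = 0.231/(1.30·20.6) = 0.008626 K/W
  R_conv,out = 1/(hA) = 1/(24.0·20.6) = 0.002023 K/W
ΣR = 0.04670 + 0.01041 + 0.008626 + 0.002023 = 0.06776 K/W
Q = ΔT/ΣR = (21.4 °C − -0.532 °C)/0.06776 = 324 W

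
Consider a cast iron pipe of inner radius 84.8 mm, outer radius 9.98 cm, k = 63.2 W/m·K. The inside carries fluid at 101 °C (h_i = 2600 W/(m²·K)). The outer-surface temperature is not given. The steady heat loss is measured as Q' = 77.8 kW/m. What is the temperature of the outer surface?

Sum the resistances:
  R'_conv,in = 1/(2πr h) = 1/(2π·0.0848·2600) = 7.219×10^-4 m·K/W
  R'_cast iron = ln(0.0998/0.0848)/(2πk) = 0.1629/(2π·63.2) = 4.102×10^-4 m·K/W
ΣR = 0.001132 m·K/W
ΔT = Q'·ΣR = 77800 × 0.001132 = 88.07 K
Heat flows outward, so T_out = T_in − ΔT = 101 − 88.07 = 12.9 °C

T_out = 12.9 °C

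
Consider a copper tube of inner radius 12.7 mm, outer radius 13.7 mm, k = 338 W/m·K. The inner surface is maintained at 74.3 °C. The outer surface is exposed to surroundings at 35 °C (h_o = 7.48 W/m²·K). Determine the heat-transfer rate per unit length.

Q' = 25.3 W/m

Series thermal resistances, inner to outer:
  R'_copper = ln(0.0137/0.0127)/(2πk) = 0.07579/(2π·338) = 3.569×10^-5 m·K/W
  R'_conv,out = 1/(2πr h) = 1/(2π·0.0137·7.48) = 1.553 m·K/W
ΣR = 3.569×10^-5 + 1.553 = 1.553 m·K/W
Q' = ΔT/ΣR = (74.3 °C − 35 °C)/1.553 = 25.3 W/m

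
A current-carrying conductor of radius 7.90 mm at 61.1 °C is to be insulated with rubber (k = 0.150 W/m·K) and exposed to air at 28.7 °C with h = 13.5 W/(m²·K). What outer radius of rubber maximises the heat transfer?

For a cylinder, r_cr = k_ins/h = 0.150/13.5 = 0.0111 m = 1.11 cm

r_cr = 1.11 cm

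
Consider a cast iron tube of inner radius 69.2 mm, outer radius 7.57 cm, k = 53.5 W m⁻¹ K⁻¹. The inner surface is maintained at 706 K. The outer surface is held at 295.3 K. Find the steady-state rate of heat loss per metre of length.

Q' = 1.54×10^6 W/m

Q' = 2πk·ΔT/ln(r₂/r₁) = 2π × 53.5 × 410.7 / ln(0.0757/0.0692) = 1.54×10^6 W/m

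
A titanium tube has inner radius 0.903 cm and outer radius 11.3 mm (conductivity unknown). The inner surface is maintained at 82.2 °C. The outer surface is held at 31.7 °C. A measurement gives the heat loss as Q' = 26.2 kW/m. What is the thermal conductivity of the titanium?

k = 18.5 W/m·K

ΣR = ΔT/Q' = |82.2 − 31.7|/26200 = 0.001927 m·K/W
ln(r₂/r₁)/(2πk) = 0.001927 ⇒ k = 0.2243/(2π·0.001927) = 18.5 W/m·K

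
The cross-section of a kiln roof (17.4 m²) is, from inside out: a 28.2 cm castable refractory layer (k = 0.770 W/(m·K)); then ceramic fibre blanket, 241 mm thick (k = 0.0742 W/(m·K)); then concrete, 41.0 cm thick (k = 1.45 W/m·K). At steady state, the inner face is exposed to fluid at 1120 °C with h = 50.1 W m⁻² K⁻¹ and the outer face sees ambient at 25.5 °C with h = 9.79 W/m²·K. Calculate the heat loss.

Resistance network (inner→outer):
  R_conv,in = 1/(hA) = 1/(50.1·17.4) = 0.001147 K/W
  R_castable refractory = L/(kA) = 0.282/(0.770·17.4) = 0.02105 K/W
  R_ceramic fibre blanket = L/(kA) = 0.241/(0.0742·17.4) = 0.1867 K/W
  R_concrete = L/(kA) = 0.410/(1.45·17.4) = 0.01625 K/W
  R_conv,out = 1/(hA) = 1/(9.79·17.4) = 0.005870 K/W
ΣR = 0.001147 + 0.02105 + 0.1867 + 0.01625 + 0.005870 = 0.2310 K/W
Q = ΔT/ΣR = (1120 °C − 25.5 °C)/0.2310 = 4740 W

Q = 4.74 kW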